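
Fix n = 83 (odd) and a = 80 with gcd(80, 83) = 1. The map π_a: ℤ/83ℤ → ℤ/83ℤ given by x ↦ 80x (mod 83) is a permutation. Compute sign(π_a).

-1

Orbit of 25 under x↦80x: [25, 8, 59, 72, 33, 67, 48]… (length divides ord_83(80)).
π_80 has 2 disjoint cycles with lengths [82, 1] on {0,…,82}.
83 − 2 = 81 transpositions; sign(π) = (−1)^81 = -1.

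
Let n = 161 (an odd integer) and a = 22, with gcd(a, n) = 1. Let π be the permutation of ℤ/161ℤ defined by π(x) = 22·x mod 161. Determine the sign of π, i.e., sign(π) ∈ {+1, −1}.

-1

Trace 22: π^k(22) = [22, 1] for k=0..1.
Cycle type of π: 2×77 + 1×7; total 84 cycles.
With 84 cycles on 161 points, sign = (−1)^{161−84} = -1.
(22|161)_J = -1 (Zolotarev's lemma cross-check).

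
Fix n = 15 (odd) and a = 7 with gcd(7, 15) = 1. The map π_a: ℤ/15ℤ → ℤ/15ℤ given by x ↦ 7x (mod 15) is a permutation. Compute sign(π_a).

-1

Orbit of 1 under x↦7x: [1, 7, 4, 13]… (length divides ord_15(7)).
Decompose π into cycles: lengths [4, 4, 4, 1, 1, 1] (6 cycles, including the fixed point 0).
Σ(ℓ_i−1) = 15−6 = 9; sign = (−1)^9 = -1.
The Jacobi symbol (7|15) = -1 (Zolotarev) agrees.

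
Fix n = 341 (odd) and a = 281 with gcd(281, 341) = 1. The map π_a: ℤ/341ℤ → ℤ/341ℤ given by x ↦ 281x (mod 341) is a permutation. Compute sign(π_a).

Orbit of 126 under x↦281x: [126, 283, 70, 233, 1, 281, 190]… (length divides ord_341(281)).
π_281 has 38 disjoint cycles with lengths [10, 10, 10, 10, 10, 10, 10, 10, 10, 10, 10, 10, 10, 10, 10, 10, 10, 10, 10, 10, 10, 10, 10, 10, 10, 10, 10, 10, 10, 10, 10, 5, 5, 5, 5, 5, 5, 1] on {0,…,340}.
sign(π) = (−1)^{n − #cycles} = (−1)^{341−38} = (−1)^303 = -1.

-1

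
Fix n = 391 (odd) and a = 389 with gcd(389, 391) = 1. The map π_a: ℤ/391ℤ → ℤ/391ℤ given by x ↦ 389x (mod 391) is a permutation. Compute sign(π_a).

-1

Start at x=342: 342 → 98 → 195 → 1 → 389 → 4 → 383 → … (one orbit).
The orbit structure of x ↦ 389x mod 391: 8 orbits of sizes [88, 88, 88, 88, 22, 8, 8, 1].
Σ(ℓ_i−1) = 391−8 = 383; sign = (−1)^383 = -1.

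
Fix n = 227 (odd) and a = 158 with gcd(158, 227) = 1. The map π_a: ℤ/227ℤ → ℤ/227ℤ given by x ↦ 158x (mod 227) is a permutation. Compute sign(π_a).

-1

Start at x=10: 10 → 218 → 167 → 54 → 133 → 130 → 110 → … (one orbit).
Cycle lengths of π_158 on ℤ/227ℤ: [226, 1]; 2 cycles in total.
Σ(ℓ_i−1) = 227−2 = 225; sign = (−1)^225 = -1.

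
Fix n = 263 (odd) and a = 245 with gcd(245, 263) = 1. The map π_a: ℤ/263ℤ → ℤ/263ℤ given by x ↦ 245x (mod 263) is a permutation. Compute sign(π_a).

Orbit of 261 under x↦245x: [261, 36, 141, 92, 185, 89, 239]… (length divides ord_263(245)).
π_245 has 2 disjoint cycles with lengths [262, 1] on {0,…,262}.
263 − 2 = 261 transpositions; sign(π) = (−1)^261 = -1.

-1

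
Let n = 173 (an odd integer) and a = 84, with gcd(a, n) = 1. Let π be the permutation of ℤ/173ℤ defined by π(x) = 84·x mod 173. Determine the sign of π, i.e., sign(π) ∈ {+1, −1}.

Trace 164: π^k(164) = [164, 109, 160, 119, 135, 95, 22] for k=0..6.
π_84 has 5 disjoint cycles with lengths [43, 43, 43, 43, 1] on {0,…,172}.
Σ(ℓ_i−1) = 173−5 = 168; sign = (−1)^168 = +1.
The Jacobi symbol (84|173) = +1 (Zolotarev) agrees.

+1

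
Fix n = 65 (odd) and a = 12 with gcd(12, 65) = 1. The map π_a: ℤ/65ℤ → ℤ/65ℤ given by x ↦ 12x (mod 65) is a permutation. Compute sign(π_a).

Trace 14: π^k(14) = [14, 38, 1, 12] for k=0..3.
Cycle type of π: 4×13 + 2×6 + 1; total 20 cycles.
65 − 20 = 45 transpositions; sign(π) = (−1)^45 = -1.

-1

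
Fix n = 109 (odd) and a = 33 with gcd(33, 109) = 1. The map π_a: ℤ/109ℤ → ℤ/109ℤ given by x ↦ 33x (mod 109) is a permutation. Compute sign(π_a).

Trace 108: π^k(108) = [108, 76, 1, 33] for k=0..3.
Cycle type of π: 4×27 + 1; total 28 cycles.
sign(π) = (−1)^{n − #cycles} = (−1)^{109−28} = (−1)^81 = -1.

-1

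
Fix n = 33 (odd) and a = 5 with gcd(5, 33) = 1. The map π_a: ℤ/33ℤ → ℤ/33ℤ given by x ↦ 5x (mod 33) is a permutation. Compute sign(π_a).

-1

Orbit of 16 under x↦5x: [16, 14, 4, 20, 1, 5, 25]… (length divides ord_33(5)).
π_5 has 6 disjoint cycles with lengths [10, 10, 5, 5, 2, 1] on {0,…,32}.
Σ(ℓ_i−1) = 33−6 = 27; sign = (−1)^27 = -1.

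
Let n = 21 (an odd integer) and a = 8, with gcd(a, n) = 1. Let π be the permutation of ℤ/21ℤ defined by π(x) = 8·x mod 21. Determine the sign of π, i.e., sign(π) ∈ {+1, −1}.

-1

Start at x=1: 1 → 8 → 1 (one orbit).
Cycle type of π: 2×7 + 1×7; total 14 cycles.
With 14 cycles on 21 points, sign = (−1)^{21−14} = -1.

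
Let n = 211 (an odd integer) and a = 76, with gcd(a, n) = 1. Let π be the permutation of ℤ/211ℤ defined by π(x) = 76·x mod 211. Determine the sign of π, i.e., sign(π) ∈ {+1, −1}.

Trace 171: π^k(171) = [171, 125, 5, 169, 184, 58, 188] for k=0..6.
Cycle lengths of π_76 on ℤ/211ℤ: [35, 35, 35, 35, 35, 35, 1]; 7 cycles in total.
7 cycles on 211: each ℓ→(−1)^(ℓ−1), product (−1)^204 = +1.

+1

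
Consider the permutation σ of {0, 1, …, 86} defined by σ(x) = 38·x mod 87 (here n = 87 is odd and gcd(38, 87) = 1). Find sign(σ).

Orbit of 1 under x↦38x: [1, 38, 52, 62, 7, 5, 16]… (length divides ord_87(38)).
Cycle type of π: 14×6 + 2 + 1; total 8 cycles.
8 cycles on 87: each ℓ→(−1)^(ℓ−1), product (−1)^79 = -1.
Zolotarev: (38|87) = -1, matching the cycle-count sign.

-1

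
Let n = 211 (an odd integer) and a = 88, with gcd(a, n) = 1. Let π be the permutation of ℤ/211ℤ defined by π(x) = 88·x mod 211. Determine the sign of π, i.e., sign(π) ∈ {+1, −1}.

-1

Trace 40: π^k(40) = [40, 144, 12, 1, 88, 148, 153] for k=0..6.
Cycle type of π: 14×15 + 1; total 16 cycles.
16 cycles on 211: each ℓ→(−1)^(ℓ−1), product (−1)^195 = -1.
Zolotarev: (88|211) = -1, matching the cycle-count sign.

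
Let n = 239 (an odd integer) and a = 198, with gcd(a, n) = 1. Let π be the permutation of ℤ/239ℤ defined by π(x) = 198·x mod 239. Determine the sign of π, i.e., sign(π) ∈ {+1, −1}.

+1

Start at x=101: 101 → 161 → 91 → 93 → 11 → 27 → 88 → … (one orbit).
π_198 has 3 disjoint cycles with lengths [119, 119, 1] on {0,…,238}.
3 cycles on 239: each ℓ→(−1)^(ℓ−1), product (−1)^236 = +1.
Check: (198/239) = +1 by Zolotarev.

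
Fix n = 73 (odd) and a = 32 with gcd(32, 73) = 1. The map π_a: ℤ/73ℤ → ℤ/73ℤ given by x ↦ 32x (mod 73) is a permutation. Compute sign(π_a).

+1

Trace 8: π^k(8) = [8, 37, 16, 1, 32, 2, 64] for k=0..6.
The orbit structure of x ↦ 32x mod 73: 9 orbits of sizes [9, 9, 9, 9, 9, 9, 9, 9, 1].
Σ(ℓ_i−1) = 73−9 = 64; sign = (−1)^64 = +1.
Check: (32/73) = +1 by Zolotarev.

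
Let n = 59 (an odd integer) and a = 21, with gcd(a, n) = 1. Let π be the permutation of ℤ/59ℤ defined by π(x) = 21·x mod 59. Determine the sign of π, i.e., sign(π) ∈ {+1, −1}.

Trace 3: π^k(3) = [3, 4, 25, 53, 51, 9, 12] for k=0..6.
Cycle lengths of π_21 on ℤ/59ℤ: [29, 29, 1]; 3 cycles in total.
n − c = 59 − 3 = 56; sign = (−1)^56 = +1.

+1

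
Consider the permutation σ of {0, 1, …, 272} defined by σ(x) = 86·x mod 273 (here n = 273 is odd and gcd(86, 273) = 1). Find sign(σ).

+1

Start at x=235: 235 → 8 → 142 → 200 → 1 → 86 → 25 → … (one orbit).
The orbit structure of x ↦ 86x mod 273: 33 orbits of sizes [12, 12, 12, 12, 12, 12, 12, 12, 12, 12, 12, 12, 12, 12, 12, 12, 12, 12, 6, 6, 4, 4, 4, 4, 4, 4, 4, 4, 4, 3, 3, 2, 1].
sign(π) = (−1)^{n − #cycles} = (−1)^{273−33} = (−1)^240 = +1.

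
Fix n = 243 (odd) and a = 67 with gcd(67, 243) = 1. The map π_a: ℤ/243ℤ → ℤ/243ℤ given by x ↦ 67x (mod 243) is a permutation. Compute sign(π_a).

Start at x=130: 130 → 205 → 127 → 4 → 25 → 217 → 202 → … (one orbit).
11 cycles of lengths [81, 81, 27, 27, 9, 9, 3, 3, 1, 1, 1].
11 cycles on 243: each ℓ→(−1)^(ℓ−1), product (−1)^232 = +1.

+1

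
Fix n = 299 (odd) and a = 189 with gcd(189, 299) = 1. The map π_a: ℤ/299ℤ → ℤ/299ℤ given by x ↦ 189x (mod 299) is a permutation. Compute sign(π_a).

+1

Trace 83: π^k(83) = [83, 139, 258, 25, 240, 211, 112] for k=0..6.
Cycle lengths of π_189 on ℤ/299ℤ: [132, 132, 22, 12, 1]; 5 cycles in total.
With 5 cycles on 299 points, sign = (−1)^{299−5} = +1.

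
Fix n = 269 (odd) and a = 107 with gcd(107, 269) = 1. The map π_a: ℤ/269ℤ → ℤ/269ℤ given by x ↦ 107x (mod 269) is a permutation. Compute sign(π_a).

-1

Trace 250: π^k(250) = [250, 119, 90, 215, 140, 185, 158] for k=0..6.
Decompose π into cycles: lengths [268, 1] (2 cycles, including the fixed point 0).
n − c = 269 − 2 = 267; sign = (−1)^267 = -1.
Check: (107/269) = -1 by Zolotarev.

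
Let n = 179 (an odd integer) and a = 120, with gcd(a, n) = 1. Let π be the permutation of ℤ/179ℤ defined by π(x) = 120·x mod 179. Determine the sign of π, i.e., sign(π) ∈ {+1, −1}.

-1

Trace 131: π^k(131) = [131, 147, 98, 125, 143, 155, 163] for k=0..6.
Cycle lengths of π_120 on ℤ/179ℤ: [178, 1]; 2 cycles in total.
n − c = 179 − 2 = 177; sign = (−1)^177 = -1.
(120|179)_J = -1 (Zolotarev's lemma cross-check).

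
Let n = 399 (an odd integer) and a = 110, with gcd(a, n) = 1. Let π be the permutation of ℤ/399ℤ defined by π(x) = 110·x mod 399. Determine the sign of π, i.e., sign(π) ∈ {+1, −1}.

-1

Orbit of 64 under x↦110x: [64, 257, 340, 293, 310, 185, 1]… (length divides ord_399(110)).
Decompose π into cycles: lengths [18, 18, 18, 18, 18, 18, 18, 18, 18, 18, 18, 18, 18, 18, 18, 18, 18, 18, 18, 18, 18, 6, 6, 6, 2, 1] (26 cycles, including the fixed point 0).
Σ(ℓ_i−1) = 399−26 = 373; sign = (−1)^373 = -1.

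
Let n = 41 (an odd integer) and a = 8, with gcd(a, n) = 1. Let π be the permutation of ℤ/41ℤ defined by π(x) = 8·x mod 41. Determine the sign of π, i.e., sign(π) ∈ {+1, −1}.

+1

Start at x=31: 31 → 2 → 16 → 5 → 40 → 33 → 18 → … (one orbit).
3 cycles of lengths [20, 20, 1].
3 cycles on 41: each ℓ→(−1)^(ℓ−1), product (−1)^38 = +1.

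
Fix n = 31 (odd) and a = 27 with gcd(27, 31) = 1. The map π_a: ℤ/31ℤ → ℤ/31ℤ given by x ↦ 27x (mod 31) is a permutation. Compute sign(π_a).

Orbit of 27 under x↦27x: [27, 16, 29, 8, 30, 4, 15]… (length divides ord_31(27)).
Cycle lengths of π_27 on ℤ/31ℤ: [10, 10, 10, 1]; 4 cycles in total.
31 − 4 = 27 transpositions; sign(π) = (−1)^27 = -1.
(27|31)_J = -1 (Zolotarev's lemma cross-check).

-1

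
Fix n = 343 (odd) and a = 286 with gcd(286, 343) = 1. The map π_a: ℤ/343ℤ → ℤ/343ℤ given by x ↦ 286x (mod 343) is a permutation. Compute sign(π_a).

Start at x=104: 104 → 246 → 41 → 64 → 125 → 78 → 13 → … (one orbit).
Cycle type of π: 98×3 + 14×3 + 2×3 + 1; total 10 cycles.
10 cycles on 343: each ℓ→(−1)^(ℓ−1), product (−1)^333 = -1.

-1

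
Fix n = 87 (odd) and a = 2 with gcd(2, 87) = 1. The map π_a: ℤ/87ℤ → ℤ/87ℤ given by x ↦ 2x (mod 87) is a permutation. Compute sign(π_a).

+1

Trace 77: π^k(77) = [77, 67, 47, 7, 14, 28, 56] for k=0..6.
π_2 has 5 disjoint cycles with lengths [28, 28, 28, 2, 1] on {0,…,86}.
Σ(ℓ_i−1) = 87−5 = 82; sign = (−1)^82 = +1.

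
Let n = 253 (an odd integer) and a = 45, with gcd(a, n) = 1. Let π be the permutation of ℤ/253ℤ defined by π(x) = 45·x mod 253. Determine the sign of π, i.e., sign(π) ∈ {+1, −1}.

-1

Start at x=1: 1 → 45 → 1 (one orbit).
Cycle type of π: 2×121 + 1×11; total 132 cycles.
With 132 cycles on 253 points, sign = (−1)^{253−132} = -1.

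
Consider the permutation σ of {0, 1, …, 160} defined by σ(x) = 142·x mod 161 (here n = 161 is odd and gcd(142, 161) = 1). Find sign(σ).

Orbit of 2 under x↦142x: [2, 123, 78, 128, 144, 1, 142]… (length divides ord_161(142)).
Cycle lengths of π_142 on ℤ/161ℤ: [33, 33, 33, 33, 11, 11, 3, 3, 1]; 9 cycles in total.
sign(π) = (−1)^{n − #cycles} = (−1)^{161−9} = (−1)^152 = +1.
(142|161)_J = +1 (Zolotarev's lemma cross-check).

+1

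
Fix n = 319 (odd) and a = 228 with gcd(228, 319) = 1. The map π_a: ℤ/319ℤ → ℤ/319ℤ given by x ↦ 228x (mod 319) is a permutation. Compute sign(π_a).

-1

Orbit of 54 under x↦228x: [54, 190, 255, 82, 194, 210, 30]… (length divides ord_319(228)).
Cycle type of π: 70×4 + 10 + 7×4 + 1; total 10 cycles.
n − c = 319 − 10 = 309; sign = (−1)^309 = -1.
(228|319)_J = -1 (Zolotarev's lemma cross-check).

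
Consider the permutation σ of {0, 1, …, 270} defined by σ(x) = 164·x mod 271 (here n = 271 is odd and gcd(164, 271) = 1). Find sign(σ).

Orbit of 25 under x↦164x: [25, 35, 49, 177, 31, 206, 180]… (length divides ord_271(164)).
Cycle type of π: 135×2 + 1; total 3 cycles.
With 3 cycles on 271 points, sign = (−1)^{271−3} = +1.
Check: (164/271) = +1 by Zolotarev.

+1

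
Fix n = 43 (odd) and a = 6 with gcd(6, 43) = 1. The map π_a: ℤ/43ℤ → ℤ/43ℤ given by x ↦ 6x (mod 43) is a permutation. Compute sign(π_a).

Orbit of 1 under x↦6x: [1, 6, 36]… (length divides ord_43(6)).
15 cycles of lengths [3, 3, 3, 3, 3, 3, 3, 3, 3, 3, 3, 3, 3, 3, 1].
With 15 cycles on 43 points, sign = (−1)^{43−15} = +1.
(6|43)_J = +1 (Zolotarev's lemma cross-check).

+1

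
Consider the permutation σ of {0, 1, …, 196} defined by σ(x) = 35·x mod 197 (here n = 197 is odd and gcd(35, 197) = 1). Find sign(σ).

Start at x=120: 120 → 63 → 38 → 148 → 58 → 60 → 130 → … (one orbit).
The orbit structure of x ↦ 35x mod 197: 2 orbits of sizes [196, 1].
With 2 cycles on 197 points, sign = (−1)^{197−2} = -1.
The Jacobi symbol (35|197) = -1 (Zolotarev) agrees.

-1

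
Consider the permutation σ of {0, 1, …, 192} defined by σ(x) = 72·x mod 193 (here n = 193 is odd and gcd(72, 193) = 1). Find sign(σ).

Orbit of 151 under x↦72x: [151, 64, 169, 9, 69, 143, 67]… (length divides ord_193(72)).
Cycle lengths of π_72 on ℤ/193ℤ: [32, 32, 32, 32, 32, 32, 1]; 7 cycles in total.
Σ(ℓ_i−1) = 193−7 = 186; sign = (−1)^186 = +1.

+1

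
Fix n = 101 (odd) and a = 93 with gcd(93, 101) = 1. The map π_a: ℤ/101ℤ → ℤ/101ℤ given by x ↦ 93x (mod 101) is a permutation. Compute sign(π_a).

Trace 93: π^k(93) = [93, 64, 94, 56, 57, 49, 12] for k=0..6.
Cycle lengths of π_93 on ℤ/101ℤ: [100, 1]; 2 cycles in total.
Σ(ℓ_i−1) = 101−2 = 99; sign = (−1)^99 = -1.
Via Zolotarev, sign(π_{93}) = (93|101) = -1.

-1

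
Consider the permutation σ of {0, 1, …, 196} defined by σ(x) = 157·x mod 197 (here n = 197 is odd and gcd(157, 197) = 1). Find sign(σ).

+1

Trace 187: π^k(187) = [187, 6, 154, 144, 150, 107, 54] for k=0..6.
Cycle type of π: 98×2 + 1; total 3 cycles.
n − c = 197 − 3 = 194; sign = (−1)^194 = +1.
Zolotarev: (157|197) = +1, matching the cycle-count sign.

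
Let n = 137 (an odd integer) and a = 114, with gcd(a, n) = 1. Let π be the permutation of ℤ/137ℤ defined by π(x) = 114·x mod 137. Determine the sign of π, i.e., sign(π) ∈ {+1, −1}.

Start at x=59: 59 → 13 → 112 → 27 → 64 → 35 → 17 → … (one orbit).
Decompose π into cycles: lengths [136, 1] (2 cycles, including the fixed point 0).
137 − 2 = 135 transpositions; sign(π) = (−1)^135 = -1.
(114|137)_J = -1 (Zolotarev's lemma cross-check).

-1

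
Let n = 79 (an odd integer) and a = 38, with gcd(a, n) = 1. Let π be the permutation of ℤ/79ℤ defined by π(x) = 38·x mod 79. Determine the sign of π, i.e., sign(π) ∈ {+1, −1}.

Orbit of 18 under x↦38x: [18, 52, 1, 38, 22, 46, 10]… (length divides ord_79(38)).
Cycle lengths of π_38 on ℤ/79ℤ: [13, 13, 13, 13, 13, 13, 1]; 7 cycles in total.
sign(π) = (−1)^{n − #cycles} = (−1)^{79−7} = (−1)^72 = +1.

+1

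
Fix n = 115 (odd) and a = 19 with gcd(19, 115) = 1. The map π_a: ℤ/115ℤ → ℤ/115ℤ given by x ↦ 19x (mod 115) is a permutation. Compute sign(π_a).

Start at x=101: 101 → 79 → 6 → 114 → 96 → 99 → 41 → … (one orbit).
Decompose π into cycles: lengths [22, 22, 22, 22, 22, 2, 2, 1] (8 cycles, including the fixed point 0).
8 cycles on 115: each ℓ→(−1)^(ℓ−1), product (−1)^107 = -1.

-1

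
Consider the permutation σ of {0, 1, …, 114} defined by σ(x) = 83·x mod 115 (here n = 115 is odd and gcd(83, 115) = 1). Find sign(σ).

Trace 28: π^k(28) = [28, 24, 37, 81, 53, 29, 107] for k=0..6.
π_83 has 5 disjoint cycles with lengths [44, 44, 22, 4, 1] on {0,…,114}.
Σ(ℓ_i−1) = 115−5 = 110; sign = (−1)^110 = +1.

+1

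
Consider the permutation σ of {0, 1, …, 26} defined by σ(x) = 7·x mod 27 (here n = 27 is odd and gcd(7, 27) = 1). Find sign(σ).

+1

Orbit of 7 under x↦7x: [7, 22, 19, 25, 13, 10, 16]… (length divides ord_27(7)).
Cycle type of π: 9×2 + 3×2 + 1×3; total 7 cycles.
sign(π) = (−1)^{n − #cycles} = (−1)^{27−7} = (−1)^20 = +1.
Via Zolotarev, sign(π_{7}) = (7|27) = +1.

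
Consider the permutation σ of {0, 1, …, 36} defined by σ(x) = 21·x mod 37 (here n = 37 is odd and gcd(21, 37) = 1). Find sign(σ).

+1

Orbit of 4 under x↦21x: [4, 10, 25, 7, 36, 16, 3]… (length divides ord_37(21)).
Decompose π into cycles: lengths [18, 18, 1] (3 cycles, including the fixed point 0).
3 cycles on 37: each ℓ→(−1)^(ℓ−1), product (−1)^34 = +1.
Via Zolotarev, sign(π_{21}) = (21|37) = +1.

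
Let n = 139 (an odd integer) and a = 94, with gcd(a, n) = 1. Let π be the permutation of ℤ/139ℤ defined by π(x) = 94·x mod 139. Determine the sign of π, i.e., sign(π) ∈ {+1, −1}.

-1

Trace 10: π^k(10) = [10, 106, 95, 34, 138, 45, 60] for k=0..6.
π_94 has 4 disjoint cycles with lengths [46, 46, 46, 1] on {0,…,138}.
4 cycles on 139: each ℓ→(−1)^(ℓ−1), product (−1)^135 = -1.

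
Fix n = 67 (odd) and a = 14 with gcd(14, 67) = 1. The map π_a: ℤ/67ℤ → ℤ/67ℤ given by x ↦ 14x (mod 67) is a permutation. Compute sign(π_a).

+1

Trace 62: π^k(62) = [62, 64, 25, 15, 9, 59, 22] for k=0..6.
7 cycles of lengths [11, 11, 11, 11, 11, 11, 1].
n − c = 67 − 7 = 60; sign = (−1)^60 = +1.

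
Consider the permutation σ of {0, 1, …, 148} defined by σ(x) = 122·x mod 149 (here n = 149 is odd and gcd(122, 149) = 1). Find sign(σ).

Start at x=116: 116 → 146 → 81 → 48 → 45 → 126 → 25 → … (one orbit).
The orbit structure of x ↦ 122x mod 149: 2 orbits of sizes [148, 1].
Σ(ℓ_i−1) = 149−2 = 147; sign = (−1)^147 = -1.

-1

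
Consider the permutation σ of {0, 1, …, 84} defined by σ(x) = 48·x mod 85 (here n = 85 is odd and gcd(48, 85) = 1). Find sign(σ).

Trace 62: π^k(62) = [62, 1, 48, 9, 7, 81, 63] for k=0..6.
The orbit structure of x ↦ 48x mod 85: 7 orbits of sizes [16, 16, 16, 16, 16, 4, 1].
n − c = 85 − 7 = 78; sign = (−1)^78 = +1.
(48|85)_J = +1 (Zolotarev's lemma cross-check).

+1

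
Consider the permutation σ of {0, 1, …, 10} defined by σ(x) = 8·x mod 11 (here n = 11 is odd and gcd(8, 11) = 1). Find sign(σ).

-1

Trace 7: π^k(7) = [7, 1, 8, 9, 6, 4, 10] for k=0..6.
Decompose π into cycles: lengths [10, 1] (2 cycles, including the fixed point 0).
2 cycles on 11: each ℓ→(−1)^(ℓ−1), product (−1)^9 = -1.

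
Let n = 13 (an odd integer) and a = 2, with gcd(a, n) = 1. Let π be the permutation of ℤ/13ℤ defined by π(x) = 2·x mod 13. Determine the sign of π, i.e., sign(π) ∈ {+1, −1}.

-1

Start at x=7: 7 → 1 → 2 → 4 → 8 → 3 → 6 → … (one orbit).
Cycle type of π: 12 + 1; total 2 cycles.
n − c = 13 − 2 = 11; sign = (−1)^11 = -1.
Via Zolotarev, sign(π_{2}) = (2|13) = -1.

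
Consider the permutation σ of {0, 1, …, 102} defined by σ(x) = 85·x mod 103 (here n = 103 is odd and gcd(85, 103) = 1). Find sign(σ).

-1

Trace 93: π^k(93) = [93, 77, 56, 22, 16, 21, 34] for k=0..6.
The orbit structure of x ↦ 85x mod 103: 2 orbits of sizes [102, 1].
2 cycles on 103: each ℓ→(−1)^(ℓ−1), product (−1)^101 = -1.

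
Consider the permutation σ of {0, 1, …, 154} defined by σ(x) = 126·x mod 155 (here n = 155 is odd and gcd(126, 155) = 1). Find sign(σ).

+1

Trace 16: π^k(16) = [16, 1, 126, 66, 101] for k=0..4.
35 cycles of lengths [5, 5, 5, 5, 5, 5, 5, 5, 5, 5, 5, 5, 5, 5, 5, 5, 5, 5, 5, 5, 5, 5, 5, 5, 5, 5, 5, 5, 5, 5, 1, 1, 1, 1, 1].
Σ(ℓ_i−1) = 155−35 = 120; sign = (−1)^120 = +1.
The Jacobi symbol (126|155) = +1 (Zolotarev) agrees.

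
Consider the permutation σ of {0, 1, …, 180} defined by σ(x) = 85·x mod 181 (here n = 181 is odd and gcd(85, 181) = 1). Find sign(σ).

-1

Orbit of 60 under x↦85x: [60, 32, 5, 63, 106, 141, 39]… (length divides ord_181(85)).
2 cycles of lengths [180, 1].
2 cycles on 181: each ℓ→(−1)^(ℓ−1), product (−1)^179 = -1.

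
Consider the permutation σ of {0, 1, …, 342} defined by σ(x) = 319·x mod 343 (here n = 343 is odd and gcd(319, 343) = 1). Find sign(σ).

+1

Start at x=109: 109 → 128 → 15 → 326 → 65 → 155 → 53 → … (one orbit).
π_319 has 7 disjoint cycles with lengths [147, 147, 21, 21, 3, 3, 1] on {0,…,342}.
Σ(ℓ_i−1) = 343−7 = 336; sign = (−1)^336 = +1.
Zolotarev: (319|343) = +1, matching the cycle-count sign.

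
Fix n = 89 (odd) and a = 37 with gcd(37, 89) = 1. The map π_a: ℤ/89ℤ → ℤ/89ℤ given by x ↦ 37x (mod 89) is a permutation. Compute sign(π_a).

-1

Orbit of 37 under x↦37x: [37, 34, 12, 88, 52, 55, 77]… (length divides ord_89(37)).
Cycle lengths of π_37 on ℤ/89ℤ: [8, 8, 8, 8, 8, 8, 8, 8, 8, 8, 8, 1]; 12 cycles in total.
12 cycles on 89: each ℓ→(−1)^(ℓ−1), product (−1)^77 = -1.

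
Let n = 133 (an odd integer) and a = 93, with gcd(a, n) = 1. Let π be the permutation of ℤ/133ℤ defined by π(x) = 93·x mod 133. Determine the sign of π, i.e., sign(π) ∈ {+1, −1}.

Orbit of 123 under x↦93x: [123, 1, 93, 4, 106, 16, 25]… (length divides ord_133(93)).
Cycle lengths of π_93 on ℤ/133ℤ: [9, 9, 9, 9, 9, 9, 9, 9, 9, 9, 9, 9, 9, 9, 3, 3, 1]; 17 cycles in total.
sign(π) = (−1)^{n − #cycles} = (−1)^{133−17} = (−1)^116 = +1.
Check: (93/133) = +1 by Zolotarev.

+1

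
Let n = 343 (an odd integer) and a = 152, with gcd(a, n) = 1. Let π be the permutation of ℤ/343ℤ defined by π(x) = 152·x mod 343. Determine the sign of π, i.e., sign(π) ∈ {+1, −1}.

Start at x=187: 187 → 298 → 20 → 296 → 59 → 50 → 54 → … (one orbit).
π_152 has 4 disjoint cycles with lengths [294, 42, 6, 1] on {0,…,342}.
4 cycles on 343: each ℓ→(−1)^(ℓ−1), product (−1)^339 = -1.
The Jacobi symbol (152|343) = -1 (Zolotarev) agrees.

-1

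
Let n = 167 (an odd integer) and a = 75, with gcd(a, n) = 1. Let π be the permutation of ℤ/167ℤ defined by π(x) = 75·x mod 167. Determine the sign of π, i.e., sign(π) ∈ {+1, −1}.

+1

Start at x=47: 47 → 18 → 14 → 48 → 93 → 128 → 81 → … (one orbit).
The orbit structure of x ↦ 75x mod 167: 3 orbits of sizes [83, 83, 1].
Σ(ℓ_i−1) = 167−3 = 164; sign = (−1)^164 = +1.
(75|167)_J = +1 (Zolotarev's lemma cross-check).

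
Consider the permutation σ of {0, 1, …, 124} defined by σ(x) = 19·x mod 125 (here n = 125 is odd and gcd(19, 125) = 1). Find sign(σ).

Start at x=46: 46 → 124 → 106 → 14 → 16 → 54 → 26 → … (one orbit).
π_19 has 7 disjoint cycles with lengths [50, 50, 10, 10, 2, 2, 1] on {0,…,124}.
With 7 cycles on 125 points, sign = (−1)^{125−7} = +1.

+1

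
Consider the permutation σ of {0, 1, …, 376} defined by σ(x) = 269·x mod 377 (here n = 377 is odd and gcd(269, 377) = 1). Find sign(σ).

-1

Orbit of 295 under x↦269x: [295, 185, 1, 269, 354, 222, 152]… (length divides ord_377(269)).
Cycle lengths of π_269 on ℤ/377ℤ: [84, 84, 84, 84, 28, 3, 3, 3, 3, 1]; 10 cycles in total.
Σ(ℓ_i−1) = 377−10 = 367; sign = (−1)^367 = -1.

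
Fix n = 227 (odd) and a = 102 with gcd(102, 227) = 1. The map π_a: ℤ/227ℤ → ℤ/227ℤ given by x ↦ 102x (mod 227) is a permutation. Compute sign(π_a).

Orbit of 10 under x↦102x: [10, 112, 74, 57, 139, 104, 166]… (length divides ord_227(102)).
The orbit structure of x ↦ 102x mod 227: 3 orbits of sizes [113, 113, 1].
227 − 3 = 224 transpositions; sign(π) = (−1)^224 = +1.
The Jacobi symbol (102|227) = +1 (Zolotarev) agrees.

+1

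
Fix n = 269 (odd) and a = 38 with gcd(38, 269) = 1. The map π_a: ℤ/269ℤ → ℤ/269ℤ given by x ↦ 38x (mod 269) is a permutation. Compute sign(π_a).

Start at x=105: 105 → 224 → 173 → 118 → 180 → 115 → 66 → … (one orbit).
Cycle lengths of π_38 on ℤ/269ℤ: [67, 67, 67, 67, 1]; 5 cycles in total.
5 cycles on 269: each ℓ→(−1)^(ℓ−1), product (−1)^264 = +1.
The Jacobi symbol (38|269) = +1 (Zolotarev) agrees.

+1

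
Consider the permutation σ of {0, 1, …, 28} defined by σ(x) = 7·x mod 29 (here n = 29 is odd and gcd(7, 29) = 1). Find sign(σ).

Trace 23: π^k(23) = [23, 16, 25, 1, 7, 20, 24] for k=0..6.
5 cycles of lengths [7, 7, 7, 7, 1].
sign(π) = (−1)^{n − #cycles} = (−1)^{29−5} = (−1)^24 = +1.

+1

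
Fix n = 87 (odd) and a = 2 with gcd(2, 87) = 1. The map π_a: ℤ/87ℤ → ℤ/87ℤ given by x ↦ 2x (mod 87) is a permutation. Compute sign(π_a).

Start at x=17: 17 → 34 → 68 → 49 → 11 → 22 → 44 → … (one orbit).
5 cycles of lengths [28, 28, 28, 2, 1].
sign(π) = (−1)^{n − #cycles} = (−1)^{87−5} = (−1)^82 = +1.

+1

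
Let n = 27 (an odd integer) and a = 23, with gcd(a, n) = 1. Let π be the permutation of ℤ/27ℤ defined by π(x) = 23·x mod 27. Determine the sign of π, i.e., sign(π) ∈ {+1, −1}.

-1

Start at x=11: 11 → 10 → 14 → 25 → 8 → 22 → 20 → … (one orbit).
Cycle lengths of π_23 on ℤ/27ℤ: [18, 6, 2, 1]; 4 cycles in total.
27 − 4 = 23 transpositions; sign(π) = (−1)^23 = -1.
(23|27)_J = -1 (Zolotarev's lemma cross-check).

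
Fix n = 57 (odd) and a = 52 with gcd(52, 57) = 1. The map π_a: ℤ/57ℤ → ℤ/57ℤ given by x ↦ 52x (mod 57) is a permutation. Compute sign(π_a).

Trace 37: π^k(37) = [37, 43, 13, 49, 40, 28, 31] for k=0..6.
6 cycles of lengths [18, 18, 18, 1, 1, 1].
57 − 6 = 51 transpositions; sign(π) = (−1)^51 = -1.
Zolotarev: (52|57) = -1, matching the cycle-count sign.

-1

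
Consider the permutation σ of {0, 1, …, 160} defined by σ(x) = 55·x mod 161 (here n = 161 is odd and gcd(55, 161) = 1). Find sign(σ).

-1

Start at x=36: 36 → 48 → 64 → 139 → 78 → 104 → 85 → … (one orbit).
π_55 has 12 disjoint cycles with lengths [22, 22, 22, 22, 22, 22, 11, 11, 2, 2, 2, 1] on {0,…,160}.
n − c = 161 − 12 = 149; sign = (−1)^149 = -1.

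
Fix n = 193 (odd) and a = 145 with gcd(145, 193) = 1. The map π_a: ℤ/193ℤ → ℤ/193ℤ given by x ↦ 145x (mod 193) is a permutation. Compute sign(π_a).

Trace 150: π^k(150) = [150, 134, 130, 129, 177, 189, 192] for k=0..6.
π_145 has 5 disjoint cycles with lengths [48, 48, 48, 48, 1] on {0,…,192}.
193 − 5 = 188 transpositions; sign(π) = (−1)^188 = +1.

+1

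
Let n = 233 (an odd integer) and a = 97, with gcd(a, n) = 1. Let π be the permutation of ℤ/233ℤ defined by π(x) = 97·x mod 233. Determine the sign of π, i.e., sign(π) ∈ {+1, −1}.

-1

Trace 221: π^k(221) = [221, 1, 97, 89, 12, 232, 136] for k=0..6.
The orbit structure of x ↦ 97x mod 233: 30 orbits of sizes [8, 8, 8, 8, 8, 8, 8, 8, 8, 8, 8, 8, 8, 8, 8, 8, 8, 8, 8, 8, 8, 8, 8, 8, 8, 8, 8, 8, 8, 1].
sign(π) = (−1)^{n − #cycles} = (−1)^{233−30} = (−1)^203 = -1.
(97|233)_J = -1 (Zolotarev's lemma cross-check).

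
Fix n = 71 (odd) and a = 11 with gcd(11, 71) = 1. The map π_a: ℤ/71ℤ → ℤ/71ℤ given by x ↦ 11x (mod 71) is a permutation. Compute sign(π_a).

-1

Trace 44: π^k(44) = [44, 58, 70, 60, 21, 18, 56] for k=0..6.
Decompose π into cycles: lengths [70, 1] (2 cycles, including the fixed point 0).
Σ(ℓ_i−1) = 71−2 = 69; sign = (−1)^69 = -1.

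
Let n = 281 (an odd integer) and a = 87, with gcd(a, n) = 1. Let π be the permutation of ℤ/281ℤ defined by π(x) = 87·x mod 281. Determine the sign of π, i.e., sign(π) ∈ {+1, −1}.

-1

Orbit of 72 under x↦87x: [72, 82, 109, 210, 5, 154, 191]… (length divides ord_281(87)).
2 cycles of lengths [280, 1].
281 − 2 = 279 transpositions; sign(π) = (−1)^279 = -1.
Zolotarev: (87|281) = -1, matching the cycle-count sign.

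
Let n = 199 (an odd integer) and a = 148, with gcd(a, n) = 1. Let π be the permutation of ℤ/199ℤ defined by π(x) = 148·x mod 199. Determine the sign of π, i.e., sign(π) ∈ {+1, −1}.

-1

Trace 15: π^k(15) = [15, 31, 11, 36, 154, 106, 166] for k=0..6.
Decompose π into cycles: lengths [198, 1] (2 cycles, including the fixed point 0).
sign(π) = (−1)^{n − #cycles} = (−1)^{199−2} = (−1)^197 = -1.
Via Zolotarev, sign(π_{148}) = (148|199) = -1.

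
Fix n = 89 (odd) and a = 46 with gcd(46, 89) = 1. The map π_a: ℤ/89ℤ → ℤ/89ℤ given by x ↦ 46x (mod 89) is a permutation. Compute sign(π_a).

-1

Orbit of 83 under x↦46x: [83, 80, 31, 2, 3, 49, 29]… (length divides ord_89(46)).
Cycle lengths of π_46 on ℤ/89ℤ: [88, 1]; 2 cycles in total.
89 − 2 = 87 transpositions; sign(π) = (−1)^87 = -1.
Zolotarev: (46|89) = -1, matching the cycle-count sign.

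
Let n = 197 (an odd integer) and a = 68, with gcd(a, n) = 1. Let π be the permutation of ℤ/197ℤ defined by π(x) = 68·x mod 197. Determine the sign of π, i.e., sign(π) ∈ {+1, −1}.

-1

Trace 114: π^k(114) = [114, 69, 161, 113, 1, 68, 93] for k=0..6.
Cycle type of π: 28×7 + 1; total 8 cycles.
sign(π) = (−1)^{n − #cycles} = (−1)^{197−8} = (−1)^189 = -1.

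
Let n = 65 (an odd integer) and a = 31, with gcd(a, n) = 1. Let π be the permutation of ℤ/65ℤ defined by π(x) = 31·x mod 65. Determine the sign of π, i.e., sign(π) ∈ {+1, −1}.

-1

Trace 1: π^k(1) = [1, 31, 51, 21] for k=0..3.
Cycle type of π: 4×15 + 1×5; total 20 cycles.
With 20 cycles on 65 points, sign = (−1)^{65−20} = -1.
Check: (31/65) = -1 by Zolotarev.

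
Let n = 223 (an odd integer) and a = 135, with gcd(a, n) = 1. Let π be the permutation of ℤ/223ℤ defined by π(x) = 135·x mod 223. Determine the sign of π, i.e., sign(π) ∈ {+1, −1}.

Trace 144: π^k(144) = [144, 39, 136, 74, 178, 169, 69] for k=0..6.
3 cycles of lengths [111, 111, 1].
223 − 3 = 220 transpositions; sign(π) = (−1)^220 = +1.
Zolotarev: (135|223) = +1, matching the cycle-count sign.

+1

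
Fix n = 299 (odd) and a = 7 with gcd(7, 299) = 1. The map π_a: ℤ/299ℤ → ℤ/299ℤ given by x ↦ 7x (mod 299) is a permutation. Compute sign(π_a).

Start at x=127: 127 → 291 → 243 → 206 → 246 → 227 → 94 → … (one orbit).
The orbit structure of x ↦ 7x mod 299: 5 orbits of sizes [132, 132, 22, 12, 1].
n − c = 299 − 5 = 294; sign = (−1)^294 = +1.
Zolotarev: (7|299) = +1, matching the cycle-count sign.

+1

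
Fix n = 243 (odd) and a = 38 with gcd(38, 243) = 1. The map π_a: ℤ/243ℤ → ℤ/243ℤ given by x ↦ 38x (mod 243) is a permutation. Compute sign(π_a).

-1

Start at x=128: 128 → 4 → 152 → 187 → 59 → 55 → 146 → … (one orbit).
Cycle lengths of π_38 on ℤ/243ℤ: [162, 54, 18, 6, 2, 1]; 6 cycles in total.
243 − 6 = 237 transpositions; sign(π) = (−1)^237 = -1.
(38|243)_J = -1 (Zolotarev's lemma cross-check).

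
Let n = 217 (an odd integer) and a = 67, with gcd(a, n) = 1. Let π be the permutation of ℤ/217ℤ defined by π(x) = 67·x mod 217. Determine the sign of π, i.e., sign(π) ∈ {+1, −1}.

+1

Trace 1: π^k(1) = [1, 67, 149] for k=0..2.
Decompose π into cycles: lengths [3, 3, 3, 3, 3, 3, 3, 3, 3, 3, 3, 3, 3, 3, 3, 3, 3, 3, 3, 3, 3, 3, 3, 3, 3, 3, 3, 3, 3, 3, 3, 3, 3, 3, 3, 3, 3, 3, 3, 3, 3, 3, 3, 3, 3, 3, 3, 3, 3, 3, 3, 3, 3, 3, 3, 3, 3, 3, 3, 3, 3, 3, 3, 3, 3, 3, 3, 3, 3, 3, 3, 3, 1] (73 cycles, including the fixed point 0).
73 cycles on 217: each ℓ→(−1)^(ℓ−1), product (−1)^144 = +1.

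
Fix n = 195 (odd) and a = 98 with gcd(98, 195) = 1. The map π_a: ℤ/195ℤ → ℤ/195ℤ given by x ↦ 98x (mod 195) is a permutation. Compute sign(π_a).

-1

Start at x=122: 122 → 61 → 128 → 64 → 32 → 16 → 8 → … (one orbit).
20 cycles of lengths [12, 12, 12, 12, 12, 12, 12, 12, 12, 12, 12, 12, 12, 12, 12, 4, 4, 4, 2, 1].
20 cycles on 195: each ℓ→(−1)^(ℓ−1), product (−1)^175 = -1.
(98|195)_J = -1 (Zolotarev's lemma cross-check).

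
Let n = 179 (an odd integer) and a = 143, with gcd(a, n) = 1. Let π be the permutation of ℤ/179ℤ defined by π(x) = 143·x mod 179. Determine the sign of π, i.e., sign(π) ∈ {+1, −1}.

-1

Orbit of 98 under x↦143x: [98, 52, 97, 88, 54, 25, 174]… (length divides ord_179(143)).
2 cycles of lengths [178, 1].
2 cycles on 179: each ℓ→(−1)^(ℓ−1), product (−1)^177 = -1.
(143|179)_J = -1 (Zolotarev's lemma cross-check).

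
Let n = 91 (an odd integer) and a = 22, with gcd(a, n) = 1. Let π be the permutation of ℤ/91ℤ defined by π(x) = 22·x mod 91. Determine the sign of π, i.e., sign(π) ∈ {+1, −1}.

Trace 22: π^k(22) = [22, 29, 1] for k=0..2.
Decompose π into cycles: lengths [3, 3, 3, 3, 3, 3, 3, 3, 3, 3, 3, 3, 3, 3, 3, 3, 3, 3, 3, 3, 3, 3, 3, 3, 3, 3, 3, 3, 1, 1, 1, 1, 1, 1, 1] (35 cycles, including the fixed point 0).
35 cycles on 91: each ℓ→(−1)^(ℓ−1), product (−1)^56 = +1.
Via Zolotarev, sign(π_{22}) = (22|91) = +1.

+1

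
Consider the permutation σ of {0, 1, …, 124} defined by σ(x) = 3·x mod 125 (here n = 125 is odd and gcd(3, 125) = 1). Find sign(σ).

Trace 38: π^k(38) = [38, 114, 92, 26, 78, 109, 77] for k=0..6.
π_3 has 4 disjoint cycles with lengths [100, 20, 4, 1] on {0,…,124}.
4 cycles on 125: each ℓ→(−1)^(ℓ−1), product (−1)^121 = -1.
(3|125)_J = -1 (Zolotarev's lemma cross-check).

-1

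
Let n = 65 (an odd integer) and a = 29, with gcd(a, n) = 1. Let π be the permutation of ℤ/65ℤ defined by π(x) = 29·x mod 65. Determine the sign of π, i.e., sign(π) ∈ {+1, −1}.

+1

Orbit of 1 under x↦29x: [1, 29, 61, 14, 16, 9]… (length divides ord_65(29)).
15 cycles of lengths [6, 6, 6, 6, 6, 6, 6, 6, 3, 3, 3, 3, 2, 2, 1].
With 15 cycles on 65 points, sign = (−1)^{65−15} = +1.
Check: (29/65) = +1 by Zolotarev.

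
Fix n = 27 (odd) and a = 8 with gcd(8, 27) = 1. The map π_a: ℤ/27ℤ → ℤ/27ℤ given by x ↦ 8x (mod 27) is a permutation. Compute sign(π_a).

-1

Start at x=17: 17 → 1 → 8 → 10 → 26 → 19 → 17 (one orbit).
π_8 has 8 disjoint cycles with lengths [6, 6, 6, 2, 2, 2, 2, 1] on {0,…,26}.
With 8 cycles on 27 points, sign = (−1)^{27−8} = -1.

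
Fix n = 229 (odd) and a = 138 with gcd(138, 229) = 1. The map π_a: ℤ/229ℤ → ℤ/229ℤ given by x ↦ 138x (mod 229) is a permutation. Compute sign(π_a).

Trace 95: π^k(95) = [95, 57, 80, 48, 212, 173, 58] for k=0..6.
Cycle lengths of π_138 on ℤ/229ℤ: [114, 114, 1]; 3 cycles in total.
n − c = 229 − 3 = 226; sign = (−1)^226 = +1.
(138|229)_J = +1 (Zolotarev's lemma cross-check).

+1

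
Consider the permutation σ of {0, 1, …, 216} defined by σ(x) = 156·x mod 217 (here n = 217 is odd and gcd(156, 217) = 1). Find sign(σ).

Start at x=156: 156 → 32 → 1 → 156 (one orbit).
Cycle type of π: 3×62 + 1×31; total 93 cycles.
Σ(ℓ_i−1) = 217−93 = 124; sign = (−1)^124 = +1.
Check: (156/217) = +1 by Zolotarev.

+1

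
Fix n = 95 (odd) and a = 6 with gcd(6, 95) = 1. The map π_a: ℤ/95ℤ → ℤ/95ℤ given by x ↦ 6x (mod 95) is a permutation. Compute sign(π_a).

+1

Trace 6: π^k(6) = [6, 36, 26, 61, 81, 11, 66] for k=0..6.
The orbit structure of x ↦ 6x mod 95: 15 orbits of sizes [9, 9, 9, 9, 9, 9, 9, 9, 9, 9, 1, 1, 1, 1, 1].
n − c = 95 − 15 = 80; sign = (−1)^80 = +1.
The Jacobi symbol (6|95) = +1 (Zolotarev) agrees.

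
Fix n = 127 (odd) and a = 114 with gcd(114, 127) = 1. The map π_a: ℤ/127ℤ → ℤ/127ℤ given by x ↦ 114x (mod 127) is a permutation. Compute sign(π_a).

Orbit of 39 under x↦114x: [39, 1, 114, 42, 89, 113, 55]… (length divides ord_127(114)).
π_114 has 2 disjoint cycles with lengths [126, 1] on {0,…,126}.
n − c = 127 − 2 = 125; sign = (−1)^125 = -1.
Via Zolotarev, sign(π_{114}) = (114|127) = -1.

-1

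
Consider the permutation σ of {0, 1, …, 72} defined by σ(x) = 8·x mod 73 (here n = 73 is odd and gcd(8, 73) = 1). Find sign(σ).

+1

Start at x=1: 1 → 8 → 64 → 1 (one orbit).
Decompose π into cycles: lengths [3, 3, 3, 3, 3, 3, 3, 3, 3, 3, 3, 3, 3, 3, 3, 3, 3, 3, 3, 3, 3, 3, 3, 3, 1] (25 cycles, including the fixed point 0).
73 − 25 = 48 transpositions; sign(π) = (−1)^48 = +1.
(8|73)_J = +1 (Zolotarev's lemma cross-check).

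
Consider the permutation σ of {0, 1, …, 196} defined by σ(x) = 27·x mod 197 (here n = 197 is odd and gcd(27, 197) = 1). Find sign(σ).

Start at x=84: 84 → 101 → 166 → 148 → 56 → 133 → 45 → … (one orbit).
π_27 has 2 disjoint cycles with lengths [196, 1] on {0,…,196}.
Σ(ℓ_i−1) = 197−2 = 195; sign = (−1)^195 = -1.
Zolotarev: (27|197) = -1, matching the cycle-count sign.

-1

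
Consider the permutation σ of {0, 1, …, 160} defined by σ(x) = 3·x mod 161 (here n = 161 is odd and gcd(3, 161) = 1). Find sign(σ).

-1

Start at x=73: 73 → 58 → 13 → 39 → 117 → 29 → 87 → … (one orbit).
π_3 has 6 disjoint cycles with lengths [66, 66, 11, 11, 6, 1] on {0,…,160}.
sign(π) = (−1)^{n − #cycles} = (−1)^{161−6} = (−1)^155 = -1.
Check: (3/161) = -1 by Zolotarev.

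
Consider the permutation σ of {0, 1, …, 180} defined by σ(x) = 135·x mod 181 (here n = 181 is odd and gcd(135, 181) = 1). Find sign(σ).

+1

Trace 125: π^k(125) = [125, 42, 59, 1, 135] for k=0..4.
The orbit structure of x ↦ 135x mod 181: 37 orbits of sizes [5, 5, 5, 5, 5, 5, 5, 5, 5, 5, 5, 5, 5, 5, 5, 5, 5, 5, 5, 5, 5, 5, 5, 5, 5, 5, 5, 5, 5, 5, 5, 5, 5, 5, 5, 5, 1].
sign(π) = (−1)^{n − #cycles} = (−1)^{181−37} = (−1)^144 = +1.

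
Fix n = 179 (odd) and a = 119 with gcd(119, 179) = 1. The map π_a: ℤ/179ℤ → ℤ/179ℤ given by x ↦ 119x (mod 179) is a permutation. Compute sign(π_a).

Trace 165: π^k(165) = [165, 124, 78, 153, 128, 17, 54] for k=0..6.
Decompose π into cycles: lengths [178, 1] (2 cycles, including the fixed point 0).
With 2 cycles on 179 points, sign = (−1)^{179−2} = -1.
Check: (119/179) = -1 by Zolotarev.

-1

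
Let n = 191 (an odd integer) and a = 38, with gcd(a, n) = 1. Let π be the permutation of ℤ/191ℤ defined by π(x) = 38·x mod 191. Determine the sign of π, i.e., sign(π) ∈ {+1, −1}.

Trace 14: π^k(14) = [14, 150, 161, 6, 37, 69, 139] for k=0..6.
Decompose π into cycles: lengths [38, 38, 38, 38, 38, 1] (6 cycles, including the fixed point 0).
191 − 6 = 185 transpositions; sign(π) = (−1)^185 = -1.

-1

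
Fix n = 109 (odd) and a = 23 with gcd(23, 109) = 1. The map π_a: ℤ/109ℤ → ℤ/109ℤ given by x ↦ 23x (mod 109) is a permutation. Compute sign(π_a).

Start at x=82: 82 → 33 → 105 → 17 → 64 → 55 → 66 → … (one orbit).
Cycle type of π: 36×3 + 1; total 4 cycles.
109 − 4 = 105 transpositions; sign(π) = (−1)^105 = -1.
The Jacobi symbol (23|109) = -1 (Zolotarev) agrees.

-1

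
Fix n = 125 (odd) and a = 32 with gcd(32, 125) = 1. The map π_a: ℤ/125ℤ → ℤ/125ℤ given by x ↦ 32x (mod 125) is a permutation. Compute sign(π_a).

-1

Trace 43: π^k(43) = [43, 1, 32, 24, 18, 76, 57] for k=0..6.
Decompose π into cycles: lengths [20, 20, 20, 20, 20, 4, 4, 4, 4, 4, 4, 1] (12 cycles, including the fixed point 0).
n − c = 125 − 12 = 113; sign = (−1)^113 = -1.
Zolotarev: (32|125) = -1, matching the cycle-count sign.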